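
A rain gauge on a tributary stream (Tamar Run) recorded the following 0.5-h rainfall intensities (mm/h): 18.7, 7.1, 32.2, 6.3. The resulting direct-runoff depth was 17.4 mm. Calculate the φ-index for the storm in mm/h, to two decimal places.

φ ≈ 8.05 mm/h

Only the 2 blocks with intensity above φ contribute runoff: 18.7, 32.2 mm/h.
Σ(I−φ)·Δt = d  ⇒  (18.7+32.2 − 2φ)·0.5 = 17.4
φ = (50.90 − 17.4/0.5) / 2 = 8.05 mm/h.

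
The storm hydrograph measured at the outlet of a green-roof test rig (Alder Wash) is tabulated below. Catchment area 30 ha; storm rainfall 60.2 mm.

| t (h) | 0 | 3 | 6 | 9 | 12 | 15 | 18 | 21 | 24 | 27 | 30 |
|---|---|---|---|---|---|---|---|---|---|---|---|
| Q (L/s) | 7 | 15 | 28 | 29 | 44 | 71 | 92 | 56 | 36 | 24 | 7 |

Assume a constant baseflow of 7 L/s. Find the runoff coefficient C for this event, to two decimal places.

ΣQ_DR = 332.0 L/s; V = ΣQ_DR·Δt = 3.586 × 10^6 L.
Runoff depth d = V / A = 11.95 mm.
C = d / P = 11.95 / 60.2 = 0.20.

C ≈ 0.20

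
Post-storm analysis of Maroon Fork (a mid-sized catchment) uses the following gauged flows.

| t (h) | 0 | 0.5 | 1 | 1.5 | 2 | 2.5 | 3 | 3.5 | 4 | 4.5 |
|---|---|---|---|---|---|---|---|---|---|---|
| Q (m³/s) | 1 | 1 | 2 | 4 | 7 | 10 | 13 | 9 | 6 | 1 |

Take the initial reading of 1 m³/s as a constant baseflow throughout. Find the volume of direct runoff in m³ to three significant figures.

V ≈ 79200 m³

Direct-runoff ordinates (Q − Q_b): 0.0, 0.0, 1.0, 3.0, 6.0, 9.0, 12.0, 8.0, 5.0, 0.0 m³/s.
ΣQ_DR = 44.00 m³/s.
With Δt = 0.5 h = 1800 s, V = ΣQ_DR · Δt = 44.00 × 1800 = 79200 m³.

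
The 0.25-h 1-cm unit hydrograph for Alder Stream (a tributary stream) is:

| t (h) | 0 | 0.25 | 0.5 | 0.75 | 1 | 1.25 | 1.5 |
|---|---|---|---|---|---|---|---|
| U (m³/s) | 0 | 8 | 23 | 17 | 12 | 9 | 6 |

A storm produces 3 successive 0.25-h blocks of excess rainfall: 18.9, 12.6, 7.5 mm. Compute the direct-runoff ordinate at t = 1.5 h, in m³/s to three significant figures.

By discrete convolution, Q_j = Σ (P_i / 10 mm) · U_{j−i}.
At t = 1.5 h (j=6): Q = (18.9/10)·6 + (12.6/10)·9 + (7.5/10)·12 = 31.7 m³/s.

Q ≈ 31.7 m³/s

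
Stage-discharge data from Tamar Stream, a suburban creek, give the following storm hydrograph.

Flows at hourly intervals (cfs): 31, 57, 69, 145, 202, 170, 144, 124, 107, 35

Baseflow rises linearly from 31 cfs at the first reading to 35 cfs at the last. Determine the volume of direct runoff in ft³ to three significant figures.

Direct-runoff ordinates (Q − Q_b): 0.00, 25.56, 37.11, 112.67, 169.22, 136.78, 110.33, 89.89, 72.44, 0.00 cfs.
ΣQ_DR = 754.0 cfs.
With Δt = 1 h = 3600 s, V = ΣQ_DR · Δt = 754.0 × 3600 = 2.71 × 10^6 ft³.

V ≈ 2.71 × 10^6 ft³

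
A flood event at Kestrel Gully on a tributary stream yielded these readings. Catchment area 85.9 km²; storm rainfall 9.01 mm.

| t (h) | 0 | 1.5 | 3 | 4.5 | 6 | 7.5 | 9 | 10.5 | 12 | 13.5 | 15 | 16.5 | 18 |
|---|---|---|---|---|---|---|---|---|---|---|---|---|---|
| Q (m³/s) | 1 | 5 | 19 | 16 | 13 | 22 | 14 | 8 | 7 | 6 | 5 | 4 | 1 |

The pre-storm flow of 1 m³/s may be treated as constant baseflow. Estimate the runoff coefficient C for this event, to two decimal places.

ΣQ_DR = 108.0 m³/s; V = ΣQ_DR·Δt = 5.832 × 10^5 m³.
Runoff depth d = V / A = 6.789 mm.
C = d / P = 6.789 / 9.01 = 0.75.

C ≈ 0.75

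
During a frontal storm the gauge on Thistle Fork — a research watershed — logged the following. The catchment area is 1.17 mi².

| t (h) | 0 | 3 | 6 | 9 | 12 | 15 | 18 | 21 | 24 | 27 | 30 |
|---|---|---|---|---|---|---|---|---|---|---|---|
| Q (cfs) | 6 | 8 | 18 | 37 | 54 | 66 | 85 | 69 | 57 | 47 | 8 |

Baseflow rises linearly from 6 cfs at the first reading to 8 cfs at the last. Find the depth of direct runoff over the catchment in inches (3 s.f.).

Direct runoff: 0.00, 1.80, 11.60, 30.40, 47.20, 59.00, 77.80, 61.60, 49.40, 39.20, 0.00 cfs; ΣQ_DR = 378.0 cfs.
V = ΣQ_DR · Δt = 378.0 × 10800 s = 4.082 × 10^6 ft³.
Over A = 1.17 mi², depth = V / A = 1.50 in.

d ≈ 1.50 in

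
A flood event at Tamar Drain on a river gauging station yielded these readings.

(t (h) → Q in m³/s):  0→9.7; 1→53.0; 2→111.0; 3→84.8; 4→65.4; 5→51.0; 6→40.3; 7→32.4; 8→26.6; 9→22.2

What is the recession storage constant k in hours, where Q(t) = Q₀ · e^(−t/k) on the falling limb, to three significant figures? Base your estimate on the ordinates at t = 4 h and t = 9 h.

k ≈ 4.63 h

On the falling limb, Q drops from 65.4 to 22.2 m³/s between t = 4 h and t = 9 h (Δt = 5 h).
k = −Δt / ln(Q₂/Q₁) = −5 / ln(22.2/65.4) = 4.63 h.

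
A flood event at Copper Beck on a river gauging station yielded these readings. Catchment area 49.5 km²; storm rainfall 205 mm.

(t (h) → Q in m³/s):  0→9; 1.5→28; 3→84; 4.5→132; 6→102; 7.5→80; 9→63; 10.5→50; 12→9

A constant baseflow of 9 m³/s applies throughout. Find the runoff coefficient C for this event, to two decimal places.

ΣQ_DR = 476.0 m³/s; V = ΣQ_DR·Δt = 2.570 × 10^6 m³.
Runoff depth d = V / A = 51.93 mm.
C = d / P = 51.93 / 205 = 0.25.

C ≈ 0.25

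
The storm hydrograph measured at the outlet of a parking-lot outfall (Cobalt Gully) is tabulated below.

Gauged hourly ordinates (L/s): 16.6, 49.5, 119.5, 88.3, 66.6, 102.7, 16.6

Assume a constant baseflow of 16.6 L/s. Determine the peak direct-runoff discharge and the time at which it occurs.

Q_p = 102.9 L/s at t = 2 h

Subtracting baseflow gives direct-runoff ordinates: 0.0, 32.9, 102.9, 71.7, 50.0, 86.1, 0.0 L/s.
The maximum is 102.9 L/s, occurring at the reading for t = 2 h.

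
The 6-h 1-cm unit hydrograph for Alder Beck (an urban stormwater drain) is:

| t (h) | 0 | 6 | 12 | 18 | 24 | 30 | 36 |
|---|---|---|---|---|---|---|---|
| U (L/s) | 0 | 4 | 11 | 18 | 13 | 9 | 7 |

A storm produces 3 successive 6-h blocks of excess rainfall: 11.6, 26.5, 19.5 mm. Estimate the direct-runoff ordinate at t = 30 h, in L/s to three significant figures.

Q ≈ 80.0 L/s

By discrete convolution, Q_j = Σ (P_i / 10 mm) · U_{j−i}.
At t = 30 h (j=5): Q = (11.6/10)·9 + (26.5/10)·13 + (19.5/10)·18 = 80.0 L/s.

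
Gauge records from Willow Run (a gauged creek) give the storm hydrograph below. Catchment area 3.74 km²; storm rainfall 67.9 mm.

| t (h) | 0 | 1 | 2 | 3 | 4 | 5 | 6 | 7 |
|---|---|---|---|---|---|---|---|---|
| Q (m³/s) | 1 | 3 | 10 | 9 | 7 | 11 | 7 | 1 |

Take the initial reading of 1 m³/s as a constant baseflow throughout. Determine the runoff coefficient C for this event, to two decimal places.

ΣQ_DR = 41.00 m³/s; V = ΣQ_DR·Δt = 1.476 × 10^5 m³.
Runoff depth d = V / A = 39.47 mm.
C = d / P = 39.47 / 67.9 = 0.58.

C ≈ 0.58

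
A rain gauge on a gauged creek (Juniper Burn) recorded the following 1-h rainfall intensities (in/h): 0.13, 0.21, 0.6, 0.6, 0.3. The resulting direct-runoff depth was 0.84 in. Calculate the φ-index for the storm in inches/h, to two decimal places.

Only the 3 blocks with intensity above φ contribute runoff: 0.6, 0.6, 0.3 in/h.
Σ(I−φ)·Δt = d  ⇒  (0.6+0.6+0.3 − 3φ)·1 = 0.84
φ = (1.500 − 0.84/1) / 3 = 0.22 in/h.

φ ≈ 0.22 in/h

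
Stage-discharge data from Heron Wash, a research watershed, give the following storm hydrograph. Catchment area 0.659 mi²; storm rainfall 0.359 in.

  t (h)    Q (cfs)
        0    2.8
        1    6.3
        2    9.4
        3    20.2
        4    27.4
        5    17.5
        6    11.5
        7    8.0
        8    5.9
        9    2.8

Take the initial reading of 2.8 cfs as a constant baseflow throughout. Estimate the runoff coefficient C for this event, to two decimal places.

C ≈ 0.55

ΣQ_DR = 83.80 cfs; V = ΣQ_DR·Δt = 3.017 × 10^5 ft³.
Runoff depth d = V / A = 0.1970 in.
C = d / P = 0.1970 / 0.359 = 0.55.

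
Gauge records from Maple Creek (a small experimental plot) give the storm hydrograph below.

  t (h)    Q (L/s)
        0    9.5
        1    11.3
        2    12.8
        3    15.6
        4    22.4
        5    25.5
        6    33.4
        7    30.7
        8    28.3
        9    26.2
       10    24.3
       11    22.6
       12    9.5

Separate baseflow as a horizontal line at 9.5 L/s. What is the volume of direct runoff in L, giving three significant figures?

Direct-runoff ordinates (Q − Q_b): 0.0, 1.8, 3.3, 6.1, 12.9, 16.0, 23.9, 21.2, 18.8, 16.7, 14.8, 13.1, 0.0 L/s.
ΣQ_DR = 148.6 L/s.
With Δt = 1 h = 3600 s, V = ΣQ_DR · Δt = 148.6 × 3600 = 5.35 × 10^5 L.

V ≈ 5.35 × 10^5 L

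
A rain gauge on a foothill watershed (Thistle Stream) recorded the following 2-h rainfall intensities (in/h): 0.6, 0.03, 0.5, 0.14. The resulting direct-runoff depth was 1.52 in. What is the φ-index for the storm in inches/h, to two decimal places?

Only the 2 blocks with intensity above φ contribute runoff: 0.6, 0.5 in/h.
Σ(I−φ)·Δt = d  ⇒  (0.6+0.5 − 2φ)·2 = 1.52
φ = (1.100 − 1.52/2) / 2 = 0.17 in/h.

φ ≈ 0.17 in/h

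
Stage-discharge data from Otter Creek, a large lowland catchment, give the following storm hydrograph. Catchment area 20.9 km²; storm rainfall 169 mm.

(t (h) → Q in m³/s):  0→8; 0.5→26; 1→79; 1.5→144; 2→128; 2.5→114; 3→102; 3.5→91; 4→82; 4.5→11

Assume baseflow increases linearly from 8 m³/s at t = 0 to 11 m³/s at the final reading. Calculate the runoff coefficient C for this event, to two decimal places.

ΣQ_DR = 690.0 m³/s; V = ΣQ_DR·Δt = 1.242 × 10^6 m³.
Runoff depth d = V / A = 59.43 mm.
C = d / P = 59.43 / 169 = 0.35.

C ≈ 0.35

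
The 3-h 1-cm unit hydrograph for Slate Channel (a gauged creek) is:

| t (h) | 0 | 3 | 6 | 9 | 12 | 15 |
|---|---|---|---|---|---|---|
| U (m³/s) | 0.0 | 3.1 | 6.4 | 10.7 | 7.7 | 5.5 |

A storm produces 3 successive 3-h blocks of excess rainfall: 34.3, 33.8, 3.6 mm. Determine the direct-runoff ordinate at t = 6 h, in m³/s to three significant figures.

By discrete convolution, Q_j = Σ (P_i / 10 mm) · U_{j−i}.
At t = 6 h (j=2): Q = (34.3/10)·6.4 + (33.8/10)·3.1 + (3.6/10)·0.0 = 32.4 m³/s.

Q ≈ 32.4 m³/s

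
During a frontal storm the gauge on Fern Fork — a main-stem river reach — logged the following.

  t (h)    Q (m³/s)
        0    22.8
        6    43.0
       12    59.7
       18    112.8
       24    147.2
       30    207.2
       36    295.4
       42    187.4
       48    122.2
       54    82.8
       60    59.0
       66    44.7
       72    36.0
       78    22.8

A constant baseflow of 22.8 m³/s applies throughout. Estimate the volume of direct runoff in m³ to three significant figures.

Direct-runoff ordinates (Q − Q_b): 0.0, 20.2, 36.9, 90.0, 124.4, 184.4, 272.6, 164.6, 99.4, 60.0, 36.2, 21.9, 13.2, 0.0 m³/s.
ΣQ_DR = 1124 m³/s.
With Δt = 6 h = 21600 s, V = ΣQ_DR · Δt = 1124 × 21600 = 2.43 × 10^7 m³.

V ≈ 2.43 × 10^7 m³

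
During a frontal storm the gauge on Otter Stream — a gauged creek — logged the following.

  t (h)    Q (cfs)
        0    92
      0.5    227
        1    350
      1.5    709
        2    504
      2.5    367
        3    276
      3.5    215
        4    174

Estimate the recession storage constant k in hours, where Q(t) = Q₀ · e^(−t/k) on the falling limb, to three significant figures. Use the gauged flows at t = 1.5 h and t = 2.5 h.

k ≈ 1.52 h

On the falling limb, Q drops from 709 to 367 cfs between t = 1.5 h and t = 2.5 h (Δt = 1 h).
k = −Δt / ln(Q₂/Q₁) = −1 / ln(367/709) = 1.52 h.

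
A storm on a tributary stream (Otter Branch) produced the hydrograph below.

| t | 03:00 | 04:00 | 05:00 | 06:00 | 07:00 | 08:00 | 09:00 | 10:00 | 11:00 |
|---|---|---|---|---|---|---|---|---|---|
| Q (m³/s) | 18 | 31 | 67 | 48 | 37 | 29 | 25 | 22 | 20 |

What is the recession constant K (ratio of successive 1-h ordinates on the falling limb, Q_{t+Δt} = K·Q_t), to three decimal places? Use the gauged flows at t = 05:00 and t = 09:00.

K ≈ 0.782

Using the recession-limb readings at t = 05:00 and t = 09:00: Q falls from 67 to 25 m³/s over 4 intervals.
K = (Q₂/Q₁)^(1/4) = (25/67)^(1/4) = 0.782.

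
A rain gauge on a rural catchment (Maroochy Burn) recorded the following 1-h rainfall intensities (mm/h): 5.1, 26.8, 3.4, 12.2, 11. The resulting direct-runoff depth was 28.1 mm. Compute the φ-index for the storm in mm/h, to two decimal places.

Only the 3 blocks with intensity above φ contribute runoff: 26.8, 12.2, 11 mm/h.
Σ(I−φ)·Δt = d  ⇒  (26.8+12.2+11 − 3φ)·1 = 28.1
φ = (50.00 − 28.1/1) / 3 = 7.30 mm/h.

φ ≈ 7.30 mm/h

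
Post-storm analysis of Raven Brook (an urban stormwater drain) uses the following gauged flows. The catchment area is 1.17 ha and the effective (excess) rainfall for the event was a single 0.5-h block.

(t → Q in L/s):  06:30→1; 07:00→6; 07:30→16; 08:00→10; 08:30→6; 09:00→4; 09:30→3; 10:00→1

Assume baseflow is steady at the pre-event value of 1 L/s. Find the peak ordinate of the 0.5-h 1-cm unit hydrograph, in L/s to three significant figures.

U_p ≈ 25.0 L/s

Direct runoff: 0.0, 5.0, 15.0, 9.0, 5.0, 3.0, 2.0, 0.0 L/s; ΣQ_DR = 39.00 L/s, peak = 15.0 L/s.
Runoff depth d = ΣQ_DR·Δt / A = 39.00 × 1800 / (1.17 ha) = 6.000 mm.
The 1-cm UH is the DRH scaled by (10 mm)/d, so U_p = 15.0 × 10/6.000 = 25.0 L/s.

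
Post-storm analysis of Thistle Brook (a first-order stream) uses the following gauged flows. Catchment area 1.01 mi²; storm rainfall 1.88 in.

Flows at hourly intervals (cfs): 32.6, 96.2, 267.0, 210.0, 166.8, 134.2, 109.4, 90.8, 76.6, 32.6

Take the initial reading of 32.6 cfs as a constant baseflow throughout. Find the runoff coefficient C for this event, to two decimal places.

ΣQ_DR = 890.2 cfs; V = ΣQ_DR·Δt = 3.205 × 10^6 ft³.
Runoff depth d = V / A = 1.366 in.
C = d / P = 1.366 / 1.88 = 0.73.

C ≈ 0.73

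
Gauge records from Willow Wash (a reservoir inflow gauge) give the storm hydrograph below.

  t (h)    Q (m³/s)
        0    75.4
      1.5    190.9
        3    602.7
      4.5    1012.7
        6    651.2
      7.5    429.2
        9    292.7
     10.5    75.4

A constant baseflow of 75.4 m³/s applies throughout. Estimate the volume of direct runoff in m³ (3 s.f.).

V ≈ 1.47 × 10^7 m³

Direct-runoff ordinates (Q − Q_b): 0.0, 115.5, 527.3, 937.3, 575.8, 353.8, 217.3, 0.0 m³/s.
ΣQ_DR = 2727 m³/s.
With Δt = 1.5 h = 5400 s, V = ΣQ_DR · Δt = 2727 × 5400 = 1.47 × 10^7 m³.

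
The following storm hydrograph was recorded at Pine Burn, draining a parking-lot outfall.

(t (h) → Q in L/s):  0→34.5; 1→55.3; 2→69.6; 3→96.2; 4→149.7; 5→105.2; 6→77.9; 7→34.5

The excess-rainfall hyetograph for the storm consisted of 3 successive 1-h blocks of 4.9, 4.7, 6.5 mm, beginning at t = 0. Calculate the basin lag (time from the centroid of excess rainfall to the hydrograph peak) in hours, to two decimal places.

Centroid of excess rainfall: t_c = Σ P_i·t̄_i / ΣP_i = 1.5994 h (block centres at 0.5, 1.5, 2.5 h).
Hydrograph peak occurs at t = 4 h, so basin lag t_L = 4 − 1.5994 = 2.40 h.

t_L ≈ 2.40 h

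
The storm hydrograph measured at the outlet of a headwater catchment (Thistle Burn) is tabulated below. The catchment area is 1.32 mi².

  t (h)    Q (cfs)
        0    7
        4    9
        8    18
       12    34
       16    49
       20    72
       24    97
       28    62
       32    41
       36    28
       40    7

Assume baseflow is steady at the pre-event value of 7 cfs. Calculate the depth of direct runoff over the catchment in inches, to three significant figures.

d ≈ 1.63 in

Direct runoff: 0.0, 2.0, 11.0, 27.0, 42.0, 65.0, 90.0, 55.0, 34.0, 21.0, 0.0 cfs; ΣQ_DR = 347.0 cfs.
V = ΣQ_DR · Δt = 347.0 × 14400 s = 4.997 × 10^6 ft³.
Over A = 1.32 mi², depth = V / A = 1.63 in.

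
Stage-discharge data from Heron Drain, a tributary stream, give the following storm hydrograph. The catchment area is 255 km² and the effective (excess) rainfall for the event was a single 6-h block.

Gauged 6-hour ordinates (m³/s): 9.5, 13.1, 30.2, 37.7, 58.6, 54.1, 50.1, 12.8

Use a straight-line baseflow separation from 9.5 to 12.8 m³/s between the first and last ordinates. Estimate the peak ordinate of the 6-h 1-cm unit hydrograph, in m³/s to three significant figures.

Direct runoff: 0.00, 3.13, 19.76, 26.79, 47.21, 42.24, 37.77, 0.00 m³/s; ΣQ_DR = 176.9 m³/s, peak = 47.21 m³/s.
Runoff depth d = ΣQ_DR·Δt / A = 176.9 × 21600 / (255 km²) = 14.98 mm.
The 1-cm UH is the DRH scaled by (10 mm)/d, so U_p = 47.21 × 10/14.98 = 31.5 m³/s.

U_p ≈ 31.5 m³/s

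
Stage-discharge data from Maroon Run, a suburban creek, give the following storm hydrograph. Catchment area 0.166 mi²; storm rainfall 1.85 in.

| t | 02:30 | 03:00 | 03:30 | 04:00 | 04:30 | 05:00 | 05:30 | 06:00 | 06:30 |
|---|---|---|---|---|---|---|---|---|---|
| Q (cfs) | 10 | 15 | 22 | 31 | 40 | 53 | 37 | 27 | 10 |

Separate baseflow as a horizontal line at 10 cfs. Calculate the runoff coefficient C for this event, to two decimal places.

ΣQ_DR = 155.0 cfs; V = ΣQ_DR·Δt = 2.790 × 10^5 ft³.
Runoff depth d = V / A = 0.7235 in.
C = d / P = 0.7235 / 1.85 = 0.39.

C ≈ 0.39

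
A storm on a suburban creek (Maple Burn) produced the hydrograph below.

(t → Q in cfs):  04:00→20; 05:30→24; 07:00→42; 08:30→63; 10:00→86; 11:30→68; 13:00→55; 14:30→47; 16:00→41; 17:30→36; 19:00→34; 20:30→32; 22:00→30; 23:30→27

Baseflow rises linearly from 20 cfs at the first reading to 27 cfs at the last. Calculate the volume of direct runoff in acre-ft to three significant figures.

Direct-runoff ordinates (Q − Q_b): 0.00, 3.46, 20.92, 41.38, 63.85, 45.31, 31.77, 23.23, 16.69, 11.15, 8.62, 6.08, 3.54, 0.00 cfs.
ΣQ_DR = 276.0 cfs.
With Δt = 1.5 h = 5400 s, V = ΣQ_DR · Δt = 276.0 × 5400 = 1.49 × 10^6 ft³ = 34.2 acre-ft.

V ≈ 34.2 acre-ft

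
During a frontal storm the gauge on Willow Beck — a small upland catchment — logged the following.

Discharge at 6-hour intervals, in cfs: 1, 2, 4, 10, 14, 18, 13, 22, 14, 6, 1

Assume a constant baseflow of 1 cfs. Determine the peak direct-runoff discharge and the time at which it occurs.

Q_p = 21.0 cfs at t = 42 h

Subtracting baseflow gives direct-runoff ordinates: 0.0, 1.0, 3.0, 9.0, 13.0, 17.0, 12.0, 21.0, 13.0, 5.0, 0.0 cfs.
The maximum is 21.0 cfs, occurring at the reading for t = 42 h.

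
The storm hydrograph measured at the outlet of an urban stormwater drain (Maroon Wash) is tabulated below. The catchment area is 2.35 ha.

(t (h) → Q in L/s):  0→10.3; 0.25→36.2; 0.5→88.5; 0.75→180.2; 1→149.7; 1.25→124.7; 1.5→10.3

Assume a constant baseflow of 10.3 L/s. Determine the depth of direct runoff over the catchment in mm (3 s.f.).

Direct runoff: 0.0, 25.9, 78.2, 169.9, 139.4, 114.4, 0.0 L/s; ΣQ_DR = 527.8 L/s.
V = ΣQ_DR · Δt = 527.8 × 900 s = 4.750 × 10^5 L.
Over A = 2.35 ha, depth = V / A = 20.2 mm.

d ≈ 20.2 mm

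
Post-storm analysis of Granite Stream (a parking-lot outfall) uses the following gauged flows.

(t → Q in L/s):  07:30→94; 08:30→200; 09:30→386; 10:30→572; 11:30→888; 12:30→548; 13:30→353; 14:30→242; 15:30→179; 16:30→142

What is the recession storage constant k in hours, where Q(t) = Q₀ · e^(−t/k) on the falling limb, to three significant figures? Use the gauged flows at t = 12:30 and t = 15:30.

k ≈ 2.68 h

On the falling limb, Q drops from 548 to 179 L/s between t = 12:30 and t = 15:30 (Δt = 3 h).
k = −Δt / ln(Q₂/Q₁) = −3 / ln(179/548) = 2.68 h.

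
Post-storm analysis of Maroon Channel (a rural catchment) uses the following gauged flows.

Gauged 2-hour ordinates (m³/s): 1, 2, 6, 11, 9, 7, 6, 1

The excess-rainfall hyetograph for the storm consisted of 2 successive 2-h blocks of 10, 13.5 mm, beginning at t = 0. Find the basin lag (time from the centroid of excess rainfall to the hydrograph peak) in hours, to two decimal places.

t_L ≈ 3.85 h

Centroid of excess rainfall: t_c = Σ P_i·t̄_i / ΣP_i = 2.1489 h (block centres at 1, 3 h).
Hydrograph peak occurs at t = 6 h, so basin lag t_L = 6 − 2.1489 = 3.85 h.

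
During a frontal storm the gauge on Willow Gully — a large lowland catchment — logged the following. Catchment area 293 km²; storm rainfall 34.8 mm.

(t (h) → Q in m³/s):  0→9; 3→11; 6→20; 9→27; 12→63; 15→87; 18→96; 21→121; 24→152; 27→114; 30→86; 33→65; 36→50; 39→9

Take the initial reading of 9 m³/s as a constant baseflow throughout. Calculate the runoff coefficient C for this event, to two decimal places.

C ≈ 0.83

ΣQ_DR = 784.0 m³/s; V = ΣQ_DR·Δt = 8.467 × 10^6 m³.
Runoff depth d = V / A = 28.90 mm.
C = d / P = 28.90 / 34.8 = 0.83.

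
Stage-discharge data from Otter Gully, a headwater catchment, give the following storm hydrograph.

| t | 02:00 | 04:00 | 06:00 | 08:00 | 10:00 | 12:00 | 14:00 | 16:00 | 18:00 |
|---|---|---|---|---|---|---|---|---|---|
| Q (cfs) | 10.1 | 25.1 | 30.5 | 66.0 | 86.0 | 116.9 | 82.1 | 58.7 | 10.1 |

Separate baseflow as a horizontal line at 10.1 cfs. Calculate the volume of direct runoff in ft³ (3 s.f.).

Direct-runoff ordinates (Q − Q_b): 0.0, 15.0, 20.4, 55.9, 75.9, 106.8, 72.0, 48.6, 0.0 cfs.
ΣQ_DR = 394.6 cfs.
With Δt = 2 h = 7200 s, V = ΣQ_DR · Δt = 394.6 × 7200 = 2.84 × 10^6 ft³.

V ≈ 2.84 × 10^6 ft³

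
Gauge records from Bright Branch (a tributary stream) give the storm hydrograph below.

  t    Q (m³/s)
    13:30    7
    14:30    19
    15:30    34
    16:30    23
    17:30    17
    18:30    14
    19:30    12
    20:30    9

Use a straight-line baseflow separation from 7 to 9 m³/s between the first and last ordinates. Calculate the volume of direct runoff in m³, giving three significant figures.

V ≈ 2.56 × 10^5 m³

Direct-runoff ordinates (Q − Q_b): 0.00, 11.71, 26.43, 15.14, 8.86, 5.57, 3.29, 0.00 m³/s.
ΣQ_DR = 71.00 m³/s.
With Δt = 1 h = 3600 s, V = ΣQ_DR · Δt = 71.00 × 3600 = 2.56 × 10^5 m³.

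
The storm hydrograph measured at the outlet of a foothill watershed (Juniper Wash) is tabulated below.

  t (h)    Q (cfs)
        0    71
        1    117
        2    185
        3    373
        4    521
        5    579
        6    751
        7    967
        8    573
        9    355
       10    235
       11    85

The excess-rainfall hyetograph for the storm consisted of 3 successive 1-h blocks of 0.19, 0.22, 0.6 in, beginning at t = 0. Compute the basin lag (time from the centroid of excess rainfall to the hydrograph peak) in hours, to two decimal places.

Centroid of excess rainfall: t_c = Σ P_i·t̄_i / ΣP_i = 1.9059 h (block centres at 0.5, 1.5, 2.5 h).
Hydrograph peak occurs at t = 7 h, so basin lag t_L = 7 − 1.9059 = 5.09 h.

t_L ≈ 5.09 h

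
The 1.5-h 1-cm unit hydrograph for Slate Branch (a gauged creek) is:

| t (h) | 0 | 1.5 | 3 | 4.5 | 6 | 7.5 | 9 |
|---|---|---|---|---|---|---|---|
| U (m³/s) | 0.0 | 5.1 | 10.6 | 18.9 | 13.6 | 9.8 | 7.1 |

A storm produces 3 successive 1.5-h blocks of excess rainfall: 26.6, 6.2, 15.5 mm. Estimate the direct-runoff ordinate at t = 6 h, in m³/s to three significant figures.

By discrete convolution, Q_j = Σ (P_i / 10 mm) · U_{j−i}.
At t = 6 h (j=4): Q = (26.6/10)·13.6 + (6.2/10)·18.9 + (15.5/10)·10.6 = 64.3 m³/s.

Q ≈ 64.3 m³/s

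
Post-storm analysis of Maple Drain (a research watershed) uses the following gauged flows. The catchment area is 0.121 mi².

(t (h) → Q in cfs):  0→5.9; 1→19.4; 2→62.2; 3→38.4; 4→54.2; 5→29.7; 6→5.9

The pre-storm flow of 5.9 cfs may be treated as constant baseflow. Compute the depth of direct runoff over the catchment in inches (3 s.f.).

Direct runoff: 0.0, 13.5, 56.3, 32.5, 48.3, 23.8, 0.0 cfs; ΣQ_DR = 174.4 cfs.
V = ΣQ_DR · Δt = 174.4 × 3600 s = 6.278 × 10^5 ft³.
Over A = 0.121 mi², depth = V / A = 2.23 in.

d ≈ 2.23 in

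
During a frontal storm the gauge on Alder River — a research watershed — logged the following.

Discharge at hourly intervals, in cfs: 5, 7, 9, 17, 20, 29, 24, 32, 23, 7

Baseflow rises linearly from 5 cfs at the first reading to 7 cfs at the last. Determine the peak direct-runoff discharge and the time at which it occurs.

Q_p = 25.44 cfs at t = 7 h

Subtracting baseflow gives direct-runoff ordinates: 0.00, 1.78, 3.56, 11.33, 14.11, 22.89, 17.67, 25.44, 16.22, 0.00 cfs.
The maximum is 25.44 cfs, occurring at the reading for t = 7 h.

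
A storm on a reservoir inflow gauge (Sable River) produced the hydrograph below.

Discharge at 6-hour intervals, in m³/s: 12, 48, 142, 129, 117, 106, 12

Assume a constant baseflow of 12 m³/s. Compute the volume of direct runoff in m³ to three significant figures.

Direct-runoff ordinates (Q − Q_b): 0.0, 36.0, 130.0, 117.0, 105.0, 94.0, 0.0 m³/s.
ΣQ_DR = 482.0 m³/s.
With Δt = 6 h = 21600 s, V = ΣQ_DR · Δt = 482.0 × 21600 = 1.04 × 10^7 m³.

V ≈ 1.04 × 10^7 m³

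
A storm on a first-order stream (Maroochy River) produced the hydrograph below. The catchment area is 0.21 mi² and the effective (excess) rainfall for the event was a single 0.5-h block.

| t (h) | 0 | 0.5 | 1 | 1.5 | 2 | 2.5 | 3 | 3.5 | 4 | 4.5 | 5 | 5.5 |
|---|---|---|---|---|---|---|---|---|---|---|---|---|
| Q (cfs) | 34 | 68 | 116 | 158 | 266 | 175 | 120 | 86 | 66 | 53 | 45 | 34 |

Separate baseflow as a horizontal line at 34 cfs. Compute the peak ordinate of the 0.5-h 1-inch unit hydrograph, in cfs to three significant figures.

Direct runoff: 0.0, 34.0, 82.0, 124.0, 232.0, 141.0, 86.0, 52.0, 32.0, 19.0, 11.0, 0.0 cfs; ΣQ_DR = 813.0 cfs, peak = 232.0 cfs.
Runoff depth d = ΣQ_DR·Δt / A = 813.0 × 1800 / (0.21 mi²) = 3.000 in.
The 1-inch UH is the DRH scaled by (1 in)/d, so U_p = 232.0 × 1/3.000 = 77.3 cfs.

U_p ≈ 77.3 cfs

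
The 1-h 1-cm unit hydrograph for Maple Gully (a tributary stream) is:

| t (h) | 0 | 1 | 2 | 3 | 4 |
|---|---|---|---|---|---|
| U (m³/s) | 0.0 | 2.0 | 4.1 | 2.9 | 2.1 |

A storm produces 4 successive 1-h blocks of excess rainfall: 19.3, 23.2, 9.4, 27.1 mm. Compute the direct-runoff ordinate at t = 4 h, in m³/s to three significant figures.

Q ≈ 20.1 m³/s

By discrete convolution, Q_j = Σ (P_i / 10 mm) · U_{j−i}.
At t = 4 h (j=4): Q = (19.3/10)·2.1 + (23.2/10)·2.9 + (9.4/10)·4.1 + (27.1/10)·2.0 = 20.1 m³/s.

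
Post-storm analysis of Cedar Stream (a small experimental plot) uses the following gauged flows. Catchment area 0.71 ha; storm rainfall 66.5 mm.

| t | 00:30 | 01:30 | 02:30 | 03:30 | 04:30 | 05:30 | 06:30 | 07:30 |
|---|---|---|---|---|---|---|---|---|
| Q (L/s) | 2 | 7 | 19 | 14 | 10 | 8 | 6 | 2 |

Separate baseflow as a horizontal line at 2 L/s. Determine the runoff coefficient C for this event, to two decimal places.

C ≈ 0.40

ΣQ_DR = 52.00 L/s; V = ΣQ_DR·Δt = 1.872 × 10^5 L.
Runoff depth d = V / A = 26.37 mm.
C = d / P = 26.37 / 66.5 = 0.40.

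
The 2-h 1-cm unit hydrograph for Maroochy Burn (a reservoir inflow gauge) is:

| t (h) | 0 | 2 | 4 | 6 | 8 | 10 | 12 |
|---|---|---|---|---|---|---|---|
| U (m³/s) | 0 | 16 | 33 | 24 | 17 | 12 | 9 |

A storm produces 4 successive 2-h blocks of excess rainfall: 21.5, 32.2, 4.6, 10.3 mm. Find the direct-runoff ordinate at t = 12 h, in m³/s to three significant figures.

Q ≈ 90.5 m³/s

By discrete convolution, Q_j = Σ (P_i / 10 mm) · U_{j−i}.
At t = 12 h (j=6): Q = (21.5/10)·9 + (32.2/10)·12 + (4.6/10)·17 + (10.3/10)·24 = 90.5 m³/s.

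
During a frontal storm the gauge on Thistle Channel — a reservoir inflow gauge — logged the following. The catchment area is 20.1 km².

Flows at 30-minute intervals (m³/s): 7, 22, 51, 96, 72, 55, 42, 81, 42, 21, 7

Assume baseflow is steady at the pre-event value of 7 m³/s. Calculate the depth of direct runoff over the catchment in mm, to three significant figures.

d ≈ 37.5 mm

Direct runoff: 0.0, 15.0, 44.0, 89.0, 65.0, 48.0, 35.0, 74.0, 35.0, 14.0, 0.0 m³/s; ΣQ_DR = 419.0 m³/s.
V = ΣQ_DR · Δt = 419.0 × 1800 s = 7.542 × 10^5 m³.
Over A = 20.1 km², depth = V / A = 37.5 mm.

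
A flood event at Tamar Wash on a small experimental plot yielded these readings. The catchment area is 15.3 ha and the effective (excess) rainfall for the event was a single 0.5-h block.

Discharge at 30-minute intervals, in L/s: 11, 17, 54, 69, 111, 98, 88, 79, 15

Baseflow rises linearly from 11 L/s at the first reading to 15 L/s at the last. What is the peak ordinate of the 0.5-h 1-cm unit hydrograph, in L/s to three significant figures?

Direct runoff: 0.00, 5.50, 42.00, 56.50, 98.00, 84.50, 74.00, 64.50, 0.00 L/s; ΣQ_DR = 425.0 L/s, peak = 98.00 L/s.
Runoff depth d = ΣQ_DR·Δt / A = 425.0 × 1800 / (15.3 ha) = 5.000 mm.
The 1-cm UH is the DRH scaled by (10 mm)/d, so U_p = 98.00 × 10/5.000 = 196 L/s.

U_p ≈ 196 L/s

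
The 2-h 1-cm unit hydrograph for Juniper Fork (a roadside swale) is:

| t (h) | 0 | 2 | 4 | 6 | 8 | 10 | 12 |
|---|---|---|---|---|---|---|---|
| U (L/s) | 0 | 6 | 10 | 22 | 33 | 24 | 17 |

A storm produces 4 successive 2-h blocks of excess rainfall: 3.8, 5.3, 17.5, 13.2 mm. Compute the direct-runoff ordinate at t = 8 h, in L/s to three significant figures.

By discrete convolution, Q_j = Σ (P_i / 10 mm) · U_{j−i}.
At t = 8 h (j=4): Q = (3.8/10)·33 + (5.3/10)·22 + (17.5/10)·10 + (13.2/10)·6 = 49.6 L/s.

Q ≈ 49.6 L/s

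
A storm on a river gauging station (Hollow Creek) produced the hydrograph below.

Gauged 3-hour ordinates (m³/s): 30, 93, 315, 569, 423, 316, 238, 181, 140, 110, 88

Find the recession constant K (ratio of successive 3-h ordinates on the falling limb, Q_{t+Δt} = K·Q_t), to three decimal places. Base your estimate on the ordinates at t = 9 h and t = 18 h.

K ≈ 0.748

Using the recession-limb readings at t = 9 h and t = 18 h: Q falls from 569 to 238 m³/s over 3 intervals.
K = (Q₂/Q₁)^(1/3) = (238/569)^(1/3) = 0.748.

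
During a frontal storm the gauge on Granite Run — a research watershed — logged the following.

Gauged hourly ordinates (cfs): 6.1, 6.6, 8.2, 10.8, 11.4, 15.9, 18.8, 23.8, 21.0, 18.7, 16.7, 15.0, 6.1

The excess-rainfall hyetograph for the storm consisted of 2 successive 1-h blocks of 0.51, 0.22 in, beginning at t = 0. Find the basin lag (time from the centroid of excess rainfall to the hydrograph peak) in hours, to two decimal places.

t_L ≈ 6.20 h

Centroid of excess rainfall: t_c = Σ P_i·t̄_i / ΣP_i = 0.8014 h (block centres at 0.5, 1.5 h).
Hydrograph peak occurs at t = 7 h, so basin lag t_L = 7 − 0.8014 = 6.20 h.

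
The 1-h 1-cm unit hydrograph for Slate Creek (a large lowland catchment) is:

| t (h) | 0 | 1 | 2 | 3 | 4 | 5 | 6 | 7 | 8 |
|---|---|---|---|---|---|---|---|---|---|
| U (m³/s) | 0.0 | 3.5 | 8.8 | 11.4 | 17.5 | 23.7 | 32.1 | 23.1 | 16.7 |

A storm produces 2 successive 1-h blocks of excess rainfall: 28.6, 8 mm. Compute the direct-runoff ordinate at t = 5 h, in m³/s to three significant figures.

By discrete convolution, Q_j = Σ (P_i / 10 mm) · U_{j−i}.
At t = 5 h (j=5): Q = (28.6/10)·23.7 + (8/10)·17.5 = 81.8 m³/s.

Q ≈ 81.8 m³/s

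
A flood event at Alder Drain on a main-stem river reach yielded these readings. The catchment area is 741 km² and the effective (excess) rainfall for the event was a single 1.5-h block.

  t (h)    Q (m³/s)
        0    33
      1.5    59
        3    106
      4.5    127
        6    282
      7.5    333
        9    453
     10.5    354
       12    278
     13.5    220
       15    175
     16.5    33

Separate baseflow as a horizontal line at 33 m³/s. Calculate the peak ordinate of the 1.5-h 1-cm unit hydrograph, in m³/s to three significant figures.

Direct runoff: 0.0, 26.0, 73.0, 94.0, 249.0, 300.0, 420.0, 321.0, 245.0, 187.0, 142.0, 0.0 m³/s; ΣQ_DR = 2057 m³/s, peak = 420.0 m³/s.
Runoff depth d = ΣQ_DR·Δt / A = 2057 × 5400 / (741 km²) = 14.99 mm.
The 1-cm UH is the DRH scaled by (10 mm)/d, so U_p = 420.0 × 10/14.99 = 280 m³/s.

U_p ≈ 280 m³/s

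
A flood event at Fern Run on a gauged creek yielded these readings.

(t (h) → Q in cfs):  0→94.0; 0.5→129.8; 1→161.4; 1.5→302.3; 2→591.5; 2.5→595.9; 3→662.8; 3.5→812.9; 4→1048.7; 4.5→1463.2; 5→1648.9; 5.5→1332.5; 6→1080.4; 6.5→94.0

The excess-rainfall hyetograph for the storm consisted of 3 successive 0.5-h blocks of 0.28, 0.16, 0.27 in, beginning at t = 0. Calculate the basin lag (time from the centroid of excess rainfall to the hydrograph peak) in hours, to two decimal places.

Centroid of excess rainfall: t_c = Σ P_i·t̄_i / ΣP_i = 0.7430 h (block centres at 0.25, 0.75, 1.25 h).
Hydrograph peak occurs at t = 5 h, so basin lag t_L = 5 − 0.7430 = 4.26 h.

t_L ≈ 4.26 h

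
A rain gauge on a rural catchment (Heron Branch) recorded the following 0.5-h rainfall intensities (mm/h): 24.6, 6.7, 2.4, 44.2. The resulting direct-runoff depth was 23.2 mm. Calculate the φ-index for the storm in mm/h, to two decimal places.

φ ≈ 11.20 mm/h

Only the 2 blocks with intensity above φ contribute runoff: 24.6, 44.2 mm/h.
Σ(I−φ)·Δt = d  ⇒  (24.6+44.2 − 2φ)·0.5 = 23.2
φ = (68.80 − 23.2/0.5) / 2 = 11.20 mm/h.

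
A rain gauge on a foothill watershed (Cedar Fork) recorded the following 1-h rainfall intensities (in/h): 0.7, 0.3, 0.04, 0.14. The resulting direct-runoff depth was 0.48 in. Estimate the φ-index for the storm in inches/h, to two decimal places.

Only the 2 blocks with intensity above φ contribute runoff: 0.7, 0.3 in/h.
Σ(I−φ)·Δt = d  ⇒  (0.7+0.3 − 2φ)·1 = 0.48
φ = (1.000 − 0.48/1) / 2 = 0.26 in/h.

φ ≈ 0.26 in/h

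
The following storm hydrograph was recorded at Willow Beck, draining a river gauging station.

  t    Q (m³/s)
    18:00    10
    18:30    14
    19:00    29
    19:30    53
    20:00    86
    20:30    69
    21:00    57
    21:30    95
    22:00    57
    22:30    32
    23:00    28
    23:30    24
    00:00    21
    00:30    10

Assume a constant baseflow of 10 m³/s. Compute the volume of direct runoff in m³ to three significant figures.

Direct-runoff ordinates (Q − Q_b): 0.0, 4.0, 19.0, 43.0, 76.0, 59.0, 47.0, 85.0, 47.0, 22.0, 18.0, 14.0, 11.0, 0.0 m³/s.
ΣQ_DR = 445.0 m³/s.
With Δt = 0.5 h = 1800 s, V = ΣQ_DR · Δt = 445.0 × 1800 = 8.01 × 10^5 m³.

V ≈ 8.01 × 10^5 m³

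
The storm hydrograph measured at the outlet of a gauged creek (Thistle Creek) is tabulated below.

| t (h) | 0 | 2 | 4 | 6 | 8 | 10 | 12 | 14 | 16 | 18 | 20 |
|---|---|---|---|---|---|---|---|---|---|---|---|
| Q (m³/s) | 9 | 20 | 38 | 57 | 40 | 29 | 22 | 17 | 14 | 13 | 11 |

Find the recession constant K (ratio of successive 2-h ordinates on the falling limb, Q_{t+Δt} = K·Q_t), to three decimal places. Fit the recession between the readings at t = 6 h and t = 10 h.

K ≈ 0.713

Using the recession-limb readings at t = 6 h and t = 10 h: Q falls from 57 to 29 m³/s over 2 intervals.
K = (Q₂/Q₁)^(1/2) = (29/57)^(1/2) = 0.713.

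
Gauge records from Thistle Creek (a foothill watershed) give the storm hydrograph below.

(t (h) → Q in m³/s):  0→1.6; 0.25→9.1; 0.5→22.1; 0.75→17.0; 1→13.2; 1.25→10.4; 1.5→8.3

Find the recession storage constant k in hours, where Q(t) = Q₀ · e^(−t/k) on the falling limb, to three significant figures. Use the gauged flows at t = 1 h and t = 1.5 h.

k ≈ 1.08 h

On the falling limb, Q drops from 13.2 to 8.3 m³/s between t = 1 h and t = 1.5 h (Δt = 0.5 h).
k = −Δt / ln(Q₂/Q₁) = −0.5 / ln(8.3/13.2) = 1.08 h.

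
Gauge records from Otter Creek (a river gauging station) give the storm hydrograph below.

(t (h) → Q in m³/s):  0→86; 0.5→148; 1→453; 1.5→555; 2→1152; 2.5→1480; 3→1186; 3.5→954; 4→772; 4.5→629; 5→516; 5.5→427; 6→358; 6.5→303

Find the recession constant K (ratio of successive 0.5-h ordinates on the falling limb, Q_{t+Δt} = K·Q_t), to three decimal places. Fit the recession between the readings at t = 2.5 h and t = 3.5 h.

Using the recession-limb readings at t = 2.5 h and t = 3.5 h: Q falls from 1480 to 954 m³/s over 2 intervals.
K = (Q₂/Q₁)^(1/2) = (954/1480)^(1/2) = 0.803.

K ≈ 0.803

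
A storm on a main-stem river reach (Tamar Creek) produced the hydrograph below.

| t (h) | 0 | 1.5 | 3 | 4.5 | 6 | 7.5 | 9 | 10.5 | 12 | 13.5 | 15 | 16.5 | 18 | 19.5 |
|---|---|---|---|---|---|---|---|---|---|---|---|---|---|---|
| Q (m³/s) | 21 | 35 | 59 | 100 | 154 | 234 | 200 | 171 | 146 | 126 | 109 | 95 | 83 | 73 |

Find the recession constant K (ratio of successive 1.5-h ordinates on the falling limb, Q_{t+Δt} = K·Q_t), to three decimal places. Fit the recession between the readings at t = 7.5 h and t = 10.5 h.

K ≈ 0.855

Using the recession-limb readings at t = 7.5 h and t = 10.5 h: Q falls from 234 to 171 m³/s over 2 intervals.
K = (Q₂/Q₁)^(1/2) = (171/234)^(1/2) = 0.855.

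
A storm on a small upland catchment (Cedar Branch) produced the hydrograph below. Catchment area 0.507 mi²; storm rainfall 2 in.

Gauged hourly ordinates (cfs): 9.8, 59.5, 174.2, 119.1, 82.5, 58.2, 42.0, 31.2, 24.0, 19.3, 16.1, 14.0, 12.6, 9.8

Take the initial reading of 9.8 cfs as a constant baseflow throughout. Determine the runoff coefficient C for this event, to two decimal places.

ΣQ_DR = 535.1 cfs; V = ΣQ_DR·Δt = 1.926 × 10^6 ft³.
Runoff depth d = V / A = 1.635 in.
C = d / P = 1.635 / 2 = 0.82.

C ≈ 0.82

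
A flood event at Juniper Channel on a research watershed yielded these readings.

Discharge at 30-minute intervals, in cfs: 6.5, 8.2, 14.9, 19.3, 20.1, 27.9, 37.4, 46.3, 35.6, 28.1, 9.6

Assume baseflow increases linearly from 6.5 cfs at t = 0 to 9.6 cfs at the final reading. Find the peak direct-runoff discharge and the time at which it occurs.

Subtracting baseflow gives direct-runoff ordinates: 0.00, 1.39, 7.78, 11.87, 12.36, 19.85, 29.04, 37.63, 26.62, 18.81, 0.00 cfs.
The maximum is 37.63 cfs, occurring at the reading for t = 3.5 h.

Q_p = 37.63 cfs at t = 3.5 h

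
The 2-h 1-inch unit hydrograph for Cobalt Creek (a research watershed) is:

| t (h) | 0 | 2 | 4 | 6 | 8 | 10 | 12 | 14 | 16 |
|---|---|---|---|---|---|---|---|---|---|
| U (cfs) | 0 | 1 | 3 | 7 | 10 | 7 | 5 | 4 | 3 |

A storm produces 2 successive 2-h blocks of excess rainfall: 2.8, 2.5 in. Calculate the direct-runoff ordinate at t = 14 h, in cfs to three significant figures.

By discrete convolution, Q_j = Σ (P_i / 1 in) · U_{j−i}.
At t = 14 h (j=7): Q = (2.8/1)·4 + (2.5/1)·5 = 23.7 cfs.

Q ≈ 23.7 cfs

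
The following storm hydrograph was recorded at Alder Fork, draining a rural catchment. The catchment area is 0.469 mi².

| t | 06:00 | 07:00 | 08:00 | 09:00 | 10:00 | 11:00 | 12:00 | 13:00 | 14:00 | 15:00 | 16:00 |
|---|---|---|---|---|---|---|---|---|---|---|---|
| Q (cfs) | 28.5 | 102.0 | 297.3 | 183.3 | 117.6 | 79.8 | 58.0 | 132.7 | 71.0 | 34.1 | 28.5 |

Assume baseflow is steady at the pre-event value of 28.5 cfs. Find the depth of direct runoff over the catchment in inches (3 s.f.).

Direct runoff: 0.0, 73.5, 268.8, 154.8, 89.1, 51.3, 29.5, 104.2, 42.5, 5.6, 0.0 cfs; ΣQ_DR = 819.3 cfs.
V = ΣQ_DR · Δt = 819.3 × 3600 s = 2.949 × 10^6 ft³.
Over A = 0.469 mi², depth = V / A = 2.71 in.

d ≈ 2.71 in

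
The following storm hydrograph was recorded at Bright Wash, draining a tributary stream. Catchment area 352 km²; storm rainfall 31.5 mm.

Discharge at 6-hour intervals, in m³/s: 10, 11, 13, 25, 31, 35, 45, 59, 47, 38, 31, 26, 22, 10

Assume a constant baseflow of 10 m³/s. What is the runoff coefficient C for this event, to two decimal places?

C ≈ 0.51

ΣQ_DR = 263.0 m³/s; V = ΣQ_DR·Δt = 5.681 × 10^6 m³.
Runoff depth d = V / A = 16.14 mm.
C = d / P = 16.14 / 31.5 = 0.51.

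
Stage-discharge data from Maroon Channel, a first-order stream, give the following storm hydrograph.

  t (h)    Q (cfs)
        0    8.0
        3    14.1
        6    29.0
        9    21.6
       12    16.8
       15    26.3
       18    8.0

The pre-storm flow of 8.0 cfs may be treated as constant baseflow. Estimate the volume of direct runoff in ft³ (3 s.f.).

V ≈ 7.32 × 10^5 ft³

Direct-runoff ordinates (Q − Q_b): 0.0, 6.1, 21.0, 13.6, 8.8, 18.3, 0.0 cfs.
ΣQ_DR = 67.80 cfs.
With Δt = 3 h = 10800 s, V = ΣQ_DR · Δt = 67.80 × 10800 = 7.32 × 10^5 ft³.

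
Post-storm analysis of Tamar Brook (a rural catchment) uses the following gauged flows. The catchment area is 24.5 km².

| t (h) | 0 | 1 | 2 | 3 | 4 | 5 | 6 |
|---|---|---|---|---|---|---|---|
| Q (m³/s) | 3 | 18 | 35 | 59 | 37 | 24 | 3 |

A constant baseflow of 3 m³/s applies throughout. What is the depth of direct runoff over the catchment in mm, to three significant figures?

Direct runoff: 0.0, 15.0, 32.0, 56.0, 34.0, 21.0, 0.0 m³/s; ΣQ_DR = 158.0 m³/s.
V = ΣQ_DR · Δt = 158.0 × 3600 s = 5.688 × 10^5 m³.
Over A = 24.5 km², depth = V / A = 23.2 mm.

d ≈ 23.2 mm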